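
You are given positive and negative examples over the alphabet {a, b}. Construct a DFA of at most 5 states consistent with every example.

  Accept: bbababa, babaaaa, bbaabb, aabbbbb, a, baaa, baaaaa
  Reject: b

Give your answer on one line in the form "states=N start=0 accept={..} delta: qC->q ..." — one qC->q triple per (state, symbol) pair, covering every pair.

states=3 start=0 accept={0,2} delta: 0a->0 0b->1 1a->0 1b->2 2a->0 2b->0

Fold the examples into a partial DFA from state 0: repeatedly fix the first undefined (state, symbol) met by the shortest-then-alphabetical prefix, trying targets in increasing order and rejecting any under which an Accept and a Reject string meet in one state with the same remainder; add a state when all current targets are rejected. Accepting states are where Accept strings end.
a: 0a undefined. 0a->0: ok.
b: 0b undefined. 0b->0: no, bbababa/b meet in 0. Open state 1: 0b->1.
ba: 1a undefined. 1a->0: ok.
bb: 1b undefined. 1b->0: no, aabbbbb/b meet in 1. 1b->1: no, bbaabb/b meet in 1. Open state 2: 1b->2.
bba: 2a undefined. 2a->0: ok.
aabbb: 2b undefined. 2b->0: ok.
All examples now run through 3 states with every (state, symbol) defined. Accept strings end in {0,2}, Reject strings end in {1}; accept={0,2}.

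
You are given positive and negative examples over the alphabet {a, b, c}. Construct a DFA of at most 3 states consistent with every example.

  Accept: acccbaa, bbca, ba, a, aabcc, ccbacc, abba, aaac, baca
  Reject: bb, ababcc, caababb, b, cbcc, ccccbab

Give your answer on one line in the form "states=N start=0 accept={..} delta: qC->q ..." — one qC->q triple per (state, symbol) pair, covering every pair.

State merging on the prefix tree: take the shortest (then alphabetical) example prefix whose next move is undefined and point that move at state 0, else 1, else 2, ...; a target is out if some Accept/Reject pair would then sit in one state with the same input left (inseparable). If every existing state is out, open a new one.
a: 0a undefined. 0a->0: ok.
b: 0b undefined. 0b->0: no, ba/bb meet in 0. Open state 1: 0b->1.
c: 0c undefined. 0c->0: no, aabcc/cbcc meet in 1 with "cc" left. 0c->1: no, aaac/b meet in 1. Open state 2: 0c->2.
ba: 1a undefined. 1a->0: no, aabcc/ababcc meet in 1 with "cc" left. 1a->1: no, ba/b meet in 1. 1a->2: ok.
bb: 1b undefined. 1b->0: no, a/bb meet in 0. 1b->1: ok.
ca: 2a undefined. 2a->0: ok.
cb: 2b undefined. 2b->0: ok.
cc: 2c undefined. 2c->0: no, acccbaa/ababcc meet in 0. 2c->1: ok.
bbc: 1c undefined. 1c->0: ok.
All examples now run through 3 states with every (state, symbol) defined. Accept strings end in {0,2}, Reject strings end in {1}; accept={0,2}.

states=3 start=0 accept={0,2} delta: 0a->0 0b->1 0c->2 1a->2 1b->1 1c->0 2a->0 2b->0 2c->1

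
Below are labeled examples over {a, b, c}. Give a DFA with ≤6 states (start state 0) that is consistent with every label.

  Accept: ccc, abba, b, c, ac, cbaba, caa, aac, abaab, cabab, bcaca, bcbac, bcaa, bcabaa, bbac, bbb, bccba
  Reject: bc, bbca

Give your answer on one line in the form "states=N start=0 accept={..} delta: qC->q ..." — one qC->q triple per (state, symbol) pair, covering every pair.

states=4 start=0 accept={0,1} delta: 0a->0 0b->1 0c->0 1a->0 1b->1 1c->2 2a->3 2b->0 2c->0 3a->0 3b->0 3c->0

State merging on the prefix tree: take the shortest (then alphabetical) example prefix whose next move is undefined and point that move at state 0, else 1, else 2, ...; a target is out if some Accept/Reject pair would then sit in one state with the same input left (inseparable). If every existing state is out, open a new one.
a: 0a undefined. 0a->0: ok.
b: 0b undefined. 0b->0: no, c/bc meet in 0 with "c" left. Open state 1: 0b->1.
c: 0c undefined. 0c->0: ok.
bb: 1b undefined. 1b->0: no, ccc/bbca meet in 0. 1b->1: ok.
bc: 1c undefined. 1c->0: no, ccc/bc meet in 0. 1c->1: no, abba/bbca meet in 1 with "a" left. Open state 2: 1c->2.
aba: 1a undefined. 1a->0: ok.
bca: 2a undefined. 2a->0: no, ccc/bbca meet in 0. 2a->1: no, b/bbca meet in 1. 2a->2: no, bcaa/bc meet in 2. Open state 3: 2a->3.
bcb: 2b undefined. 2b->0: ok.
bcc: 2c undefined. 2c->0: ok.
bcaa: 3a undefined. 3a->0: ok.
bcab: 3b undefined. 3b->0: ok.
bcac: 3c undefined. 3c->0: ok.
All examples now run through 4 states with every (state, symbol) defined. Accept strings end in {0,1}, Reject strings end in {2,3}; accept={0,1}.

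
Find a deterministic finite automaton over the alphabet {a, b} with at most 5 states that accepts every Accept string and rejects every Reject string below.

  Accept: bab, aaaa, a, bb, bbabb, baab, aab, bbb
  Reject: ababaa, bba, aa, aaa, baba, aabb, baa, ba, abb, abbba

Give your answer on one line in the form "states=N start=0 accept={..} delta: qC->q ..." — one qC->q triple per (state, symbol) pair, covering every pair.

Fold the examples into a partial DFA from state 0: repeatedly fix the first undefined (state, symbol) met by the shortest-then-alphabetical prefix, trying targets in increasing order and rejecting any under which an Accept and a Reject string meet in one state with the same remainder; add a state when all current targets are rejected. Accepting states are where Accept strings end.
a: 0a undefined. 0a->0: no, aaaa/aa meet in 0. Open state 1: 0a->1.
b: 0b undefined. 0b->0: no, a/bba meet in 1. 0b->1: no, bbb/abb meet in 1 with "bb" left. Open state 2: 0b->2.
aa: 1a undefined. 1a->0: no, aaaa/aa meet in 0. 1a->1: no, aaaa/aa meet in 1. 1a->2: no, aaaa/baa meet in 2 with "aa" left. Open state 3: 1a->3.
ab: 1b undefined. 1b->0: ok.
ba: 2a undefined. 2a->0: no, bab/abb meet in 2. 2a->1: no, a/baba meet in 1. 2a->2: ok.
bb: 2b undefined. 2b->0: no, a/bba meet in 1. 2b->1: no, bbabb/aabb meet in 3 with "bb" left. 2b->2: no, bab/bba meet in 2. 2b->3: no, bab/ababaa meet in 3. Open state 4: 2b->4.
aaa: 3a undefined. 3a->0: ok.
aab: 3b undefined. 3b->0: no, aab/aaa meet in 0. 3b->1: ok.
bba: 4a undefined. 4a->0: ok.
bbb: 4b undefined. 4b->0: no, bbb/bba meet in 0. 4b->1: ok.
All examples now run through 5 states with every (state, symbol) defined. Accept strings end in {1,4}, Reject strings end in {0,2,3}; accept={1,4}.

states=5 start=0 accept={1,4} delta: 0a->1 0b->2 1a->3 1b->0 2a->2 2b->4 3a->0 3b->1 4a->0 4b->1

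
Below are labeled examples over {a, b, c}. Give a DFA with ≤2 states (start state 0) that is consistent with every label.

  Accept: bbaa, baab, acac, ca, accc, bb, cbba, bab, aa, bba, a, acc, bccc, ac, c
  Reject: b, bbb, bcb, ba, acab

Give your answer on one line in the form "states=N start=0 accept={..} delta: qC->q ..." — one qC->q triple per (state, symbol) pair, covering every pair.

State merging on the prefix tree: take the shortest (then alphabetical) example prefix whose next move is undefined and point that move at state 0, else 1, else 2, ...; a target is out if some Accept/Reject pair would then sit in one state with the same input left (inseparable). If every existing state is out, open a new one.
a: 0a undefined. 0a->0: ok.
b: 0b undefined. 0b->0: no, bbaa/b meet in 0. Open state 1: 0b->1.
c: 0c undefined. 0c->0: ok.
ba: 1a undefined. 1a->0: no, baab/b meet in 1. 1a->1: ok.
bb: 1b undefined. 1b->0: ok.
bc: 1c undefined. 1c->0: ok.
All examples now run through 2 states with every (state, symbol) defined. Accept strings end in {0}, Reject strings end in {1}; accept={0}.

states=2 start=0 accept={0} delta: 0a->0 0b->1 0c->0 1a->1 1b->0 1c->0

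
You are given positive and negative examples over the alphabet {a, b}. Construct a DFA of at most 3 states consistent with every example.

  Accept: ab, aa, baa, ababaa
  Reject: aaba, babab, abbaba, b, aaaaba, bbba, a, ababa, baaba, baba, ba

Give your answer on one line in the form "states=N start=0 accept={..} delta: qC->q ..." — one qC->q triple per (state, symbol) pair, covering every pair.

states=3 start=0 accept={2} delta: 0a->1 0b->0 1a->2 1b->2 2a->0 2b->0

Grow the machine one transition at a time. Run the examples from 0; the earliest place one falls off (shortest prefix, ties alphabetical) gets sent to the lowest-numbered state that keeps every Accept/Reject pair distinguishable — a pair clashes when both reach the same state with identical unread suffix — and to a fresh state only if none does.
a: 0a undefined. 0a->0: no, ab/b meet in 0 with "b" left. Open state 1: 0a->1.
b: 0b undefined. 0b->0: ok.
aa: 1a undefined. 1a->0: no, aa/b meet in 0. 1a->1: no, aa/bbba meet in 1. Open state 2: 1a->2.
ab: 1b undefined. 1b->0: no, ab/babab meet in 0. 1b->1: no, ab/bbba meet in 1. 1b->2: ok.
aaa: 2a undefined. 2a->0: ok.
aab: 2b undefined. 2b->0: ok.
All examples now run through 3 states with every (state, symbol) defined. Accept strings end in {2}, Reject strings end in {0,1}; accept={2}.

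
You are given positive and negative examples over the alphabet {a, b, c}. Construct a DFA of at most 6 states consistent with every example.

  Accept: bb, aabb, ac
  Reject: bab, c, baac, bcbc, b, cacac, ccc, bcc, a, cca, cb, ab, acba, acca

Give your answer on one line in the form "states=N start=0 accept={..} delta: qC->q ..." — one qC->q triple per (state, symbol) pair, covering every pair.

states=4 start=0 accept={3} delta: 0a->1 0b->2 0c->0 1a->0 1b->0 1c->3 2a->1 2b->3 2c->0 3a->0 3b->0 3c->0

Grow the machine one transition at a time. Run the examples from 0; the earliest place one falls off (shortest prefix, ties alphabetical) gets sent to the lowest-numbered state that keeps every Accept/Reject pair distinguishable — a pair clashes when both reach the same state with identical unread suffix — and to a fresh state only if none does.
a: 0a undefined. 0a->0: no, ac/c meet in 0 with "c" left. Open state 1: 0a->1.
b: 0b undefined. 0b->0: no, bb/b meet in 0. 0b->1: no, bb/ab meet in 1 with "b" left. Open state 2: 0b->2.
c: 0c undefined. 0c->0: ok.
aa: 1a undefined. 1a->0: ok.
ab: 1b undefined. 1b->0: ok.
ac: 1c undefined. 1c->0: no, ac/c meet in 0. 1c->1: no, ac/a meet in 1. 1c->2: no, ac/b meet in 2. Open state 3: 1c->3.
ba: 2a undefined. 2a->0: no, ac/baac meet in 3. 2a->1: ok.
bb: 2b undefined. 2b->0: no, bb/bab meet in 0. 2b->1: no, bb/a meet in 1. 2b->2: no, bb/b meet in 2. 2b->3: ok.
bc: 2c undefined. 2c->0: ok.
acb: 3b undefined. 3b->0: ok.
acc: 3c undefined. 3c->0: ok.
caca: 3a undefined. 3a->0: ok.
All examples now run through 4 states with every (state, symbol) defined. Accept strings end in {3}, Reject strings end in {0,1,2}; accept={3}.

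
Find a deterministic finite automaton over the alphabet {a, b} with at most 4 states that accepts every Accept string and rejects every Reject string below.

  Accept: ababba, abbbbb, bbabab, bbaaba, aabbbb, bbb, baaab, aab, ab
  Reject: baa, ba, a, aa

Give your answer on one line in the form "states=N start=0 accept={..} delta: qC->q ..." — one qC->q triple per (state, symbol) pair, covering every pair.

State merging on the prefix tree: take the shortest (then alphabetical) example prefix whose next move is undefined and point that move at state 0, else 1, else 2, ...; a target is out if some Accept/Reject pair would then sit in one state with the same input left (inseparable). If every existing state is out, open a new one.
a: 0a undefined. 0a->0: ok.
b: 0b undefined. 0b->0: no, ababba/baa meet in 0. Open state 1: 0b->1.
ba: 1a undefined. 1a->0: ok.
bb: 1b undefined. 1b->0: no, ababba/baa meet in 0. 1b->1: no, ababba/baa meet in 0. Open state 2: 1b->2.
bba: 2a undefined. 2a->0: no, ababba/baa meet in 0. 2a->1: no, bbaaba/baa meet in 0. 2a->2: ok.
bbb: 2b undefined. 2b->0: no, bbaaba/baa meet in 0. 2b->1: no, bbaaba/baa meet in 0. 2b->2: ok.
All examples now run through 3 states with every (state, symbol) defined. Accept strings end in {1,2}, Reject strings end in {0}; accept={1,2}.

states=3 start=0 accept={1,2} delta: 0a->0 0b->1 1a->0 1b->2 2a->2 2b->2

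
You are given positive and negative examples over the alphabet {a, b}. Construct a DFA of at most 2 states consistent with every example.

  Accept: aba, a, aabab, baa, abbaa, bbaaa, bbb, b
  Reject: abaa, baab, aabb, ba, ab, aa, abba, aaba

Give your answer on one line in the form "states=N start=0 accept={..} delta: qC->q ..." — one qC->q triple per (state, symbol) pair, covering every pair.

State merging on the prefix tree: take the shortest (then alphabetical) example prefix whose next move is undefined and point that move at state 0, else 1, else 2, ...; a target is out if some Accept/Reject pair would then sit in one state with the same input left (inseparable). If every existing state is out, open a new one.
a: 0a undefined. 0a->0: no, aba/ba meet in 0 with "ba" left. Open state 1: 0a->1.
b: 0b undefined. 0b->0: no, a/ba meet in 1. 0b->1: ok.
aa: 1a undefined. 1a->0: ok.
ab: 1b undefined. 1b->0: ok.
All examples now run through 2 states with every (state, symbol) defined. Accept strings end in {1}, Reject strings end in {0}; accept={1}.

states=2 start=0 accept={1} delta: 0a->1 0b->1 1a->0 1b->0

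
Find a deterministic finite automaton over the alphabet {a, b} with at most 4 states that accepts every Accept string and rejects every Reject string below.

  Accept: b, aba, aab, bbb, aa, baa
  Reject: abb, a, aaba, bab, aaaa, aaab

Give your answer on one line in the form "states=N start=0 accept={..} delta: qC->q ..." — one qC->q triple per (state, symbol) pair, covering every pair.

states=4 start=0 accept={0,2} delta: 0a->1 0b->0 1a->2 1b->1 2a->3 2b->0 3a->1 3b->1

Grow the machine one transition at a time. Run the examples from 0; the earliest place one falls off (shortest prefix, ties alphabetical) gets sent to the lowest-numbered state that keeps every Accept/Reject pair distinguishable — a pair clashes when both reach the same state with identical unread suffix — and to a fresh state only if none does.
a: 0a undefined. 0a->0: no, b/aaab meet in 0 with "b" left. Open state 1: 0a->1.
b: 0b undefined. 0b->0: ok.
aa: 1a undefined. 1a->0: no, b/aaaa meet in 0. 1a->1: no, aba/aaba meet in 1 with "ba" left. Open state 2: 1a->2.
ab: 1b undefined. 1b->0: no, b/abb meet in 0. 1b->1: ok.
aaa: 2a undefined. 2a->0: no, b/aaab meet in 0. 2a->1: no, aba/aaaa meet in 2. 2a->2: no, aba/aaaa meet in 2. Open state 3: 2a->3.
aab: 2b undefined. 2b->0: ok.
aaaa: 3a undefined. 3a->0: no, b/aaaa meet in 0. 3a->1: ok.
aaab: 3b undefined. 3b->0: no, b/aaab meet in 0. 3b->1: ok.
All examples now run through 4 states with every (state, symbol) defined. Accept strings end in {0,2}, Reject strings end in {1}; accept={0,2}.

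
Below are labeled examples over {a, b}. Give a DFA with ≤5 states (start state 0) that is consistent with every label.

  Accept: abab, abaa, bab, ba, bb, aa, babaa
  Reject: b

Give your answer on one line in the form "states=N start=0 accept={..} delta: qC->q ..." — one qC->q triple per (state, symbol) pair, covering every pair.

states=3 start=0 accept={0,2} delta: 0a->0 0b->1 1a->2 1b->0 2a->0 2b->0

Grow the machine one transition at a time. Run the examples from 0; the earliest place one falls off (shortest prefix, ties alphabetical) gets sent to the lowest-numbered state that keeps every Accept/Reject pair distinguishable — a pair clashes when both reach the same state with identical unread suffix — and to a fresh state only if none does.
a: 0a undefined. 0a->0: ok.
b: 0b undefined. 0b->0: no, abab/b meet in 0. Open state 1: 0b->1.
ba: 1a undefined. 1a->0: no, abab/b meet in 1. 1a->1: no, abaa/b meet in 1. Open state 2: 1a->2.
bb: 1b undefined. 1b->0: ok.
bab: 2b undefined. 2b->0: ok.
abaa: 2a undefined. 2a->0: ok.
All examples now run through 3 states with every (state, symbol) defined. Accept strings end in {0,2}, Reject strings end in {1}; accept={0,2}.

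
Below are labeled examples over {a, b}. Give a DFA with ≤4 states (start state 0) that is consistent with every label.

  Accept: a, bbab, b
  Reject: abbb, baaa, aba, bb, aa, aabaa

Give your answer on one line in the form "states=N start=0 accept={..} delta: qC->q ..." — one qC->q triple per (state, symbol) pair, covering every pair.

states=3 start=0 accept={1} delta: 0a->1 0b->1 1a->2 1b->2 2a->2 2b->1

Grow the machine one transition at a time. Run the examples from 0; the earliest place one falls off (shortest prefix, ties alphabetical) gets sent to the lowest-numbered state that keeps every Accept/Reject pair distinguishable — a pair clashes when both reach the same state with identical unread suffix — and to a fresh state only if none does.
a: 0a undefined. 0a->0: no, a/aa meet in 0. Open state 1: 0a->1.
b: 0b undefined. 0b->0: no, b/bb meet in 0. 0b->1: ok.
aa: 1a undefined. 1a->0: no, a/aabaa meet in 1. 1a->1: no, a/baaa meet in 1. Open state 2: 1a->2.
ab: 1b undefined. 1b->0: no, a/aba meet in 1. 1b->1: no, a/abbb meet in 1. 1b->2: ok.
aab: 2b undefined. 2b->0: no, a/abbb meet in 1. 2b->1: ok.
aba: 2a undefined. 2a->0: no, a/baaa meet in 1. 2a->1: no, a/aba meet in 1. 2a->2: ok.
All examples now run through 3 states with every (state, symbol) defined. Accept strings end in {1}, Reject strings end in {2}; accept={1}.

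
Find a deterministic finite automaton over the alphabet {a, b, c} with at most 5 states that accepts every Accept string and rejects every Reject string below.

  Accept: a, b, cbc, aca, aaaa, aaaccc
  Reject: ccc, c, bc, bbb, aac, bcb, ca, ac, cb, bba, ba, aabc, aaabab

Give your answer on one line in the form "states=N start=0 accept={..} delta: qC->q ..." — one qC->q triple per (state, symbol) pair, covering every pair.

State merging on the prefix tree: take the shortest (then alphabetical) example prefix whose next move is undefined and point that move at state 0, else 1, else 2, ...; a target is out if some Accept/Reject pair would then sit in one state with the same input left (inseparable). If every existing state is out, open a new one.
a: 0a undefined. 0a->0: no, aca/ca meet in 0 with "ca" left. Open state 1: 0a->1.
b: 0b undefined. 0b->0: no, a/bba meet in 1. 0b->1: ok.
c: 0c undefined. 0c->0: no, a/ca meet in 1. 0c->1: no, a/c meet in 1. Open state 2: 0c->2.
aa: 1a undefined. 1a->0: no, aaaa/ba meet in 0. 1a->1: no, a/ba meet in 1. 1a->2: no, cbc/aabc meet in 2 with "bc" left. Open state 3: 1a->3.
ac: 1c undefined. 1c->0: no, a/bcb meet in 1. 1c->1: no, a/bc meet in 1. 1c->2: no, aca/ca meet in 2 with "a" left. 1c->3: ok.
bb: 1b undefined. 1b->0: no, a/bbb meet in 1. 1b->1: no, a/bbb meet in 1. 1b->2: ok.
ca: 2a undefined. 2a->0: ok.
cb: 2b undefined. 2b->0: no, cbc/c meet in 2. 2b->1: no, a/bbb meet in 1. 2b->2: ok.
cc: 2c undefined. 2c->0: no, cbc/ca meet in 0. 2c->1: ok.
aaa: 3a undefined. 3a->0: no, aca/ca meet in 0. 3a->1: no, a/aaabab meet in 1. 3a->2: no, a/aaabab meet in 1. 3a->3: no, aca/ccc meet in 3. Open state 4: 3a->4.
aab: 3b undefined. 3b->0: ok.
aac: 3c undefined. 3c->0: ok.
aaaa: 4a undefined. 4a->0: no, aaaa/aac meet in 0. 4a->1: ok.
aaab: 4b undefined. 4b->0: ok.
aaac: 4c undefined. 4c->0: ok.
All examples now run through 5 states with every (state, symbol) defined. Accept strings end in {1,4}, Reject strings end in {0,2,3}; accept={1,4}.

states=5 start=0 accept={1,4} delta: 0a->1 0b->1 0c->2 1a->3 1b->2 1c->3 2a->0 2b->2 2c->1 3a->4 3b->0 3c->0 4a->1 4b->0 4c->0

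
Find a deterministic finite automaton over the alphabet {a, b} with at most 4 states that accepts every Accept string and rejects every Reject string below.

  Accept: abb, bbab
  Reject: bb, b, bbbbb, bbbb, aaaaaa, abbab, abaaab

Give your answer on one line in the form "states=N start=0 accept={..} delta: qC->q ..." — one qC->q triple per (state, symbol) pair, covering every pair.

states=2 start=0 accept={1} delta: 0a->1 0b->0 1a->0 1b->1

Grow the machine one transition at a time. Run the examples from 0; the earliest place one falls off (shortest prefix, ties alphabetical) gets sent to the lowest-numbered state that keeps every Accept/Reject pair distinguishable — a pair clashes when both reach the same state with identical unread suffix — and to a fresh state only if none does.
a: 0a undefined. 0a->0: no, abb/bb meet in 0 with "bb" left. Open state 1: 0a->1.
b: 0b undefined. 0b->0: ok.
aa: 1a undefined. 1a->0: ok.
ab: 1b undefined. 1b->0: no, abb/bb meet in 0. 1b->1: ok.
All examples now run through 2 states with every (state, symbol) defined. Accept strings end in {1}, Reject strings end in {0}; accept={1}.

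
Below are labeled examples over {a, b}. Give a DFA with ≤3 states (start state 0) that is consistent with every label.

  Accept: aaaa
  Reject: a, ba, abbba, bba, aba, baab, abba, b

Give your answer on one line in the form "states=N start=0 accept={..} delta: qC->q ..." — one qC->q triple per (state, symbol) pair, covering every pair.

Grow the machine one transition at a time. Run the examples from 0; the earliest place one falls off (shortest prefix, ties alphabetical) gets sent to the lowest-numbered state that keeps every Accept/Reject pair distinguishable — a pair clashes when both reach the same state with identical unread suffix — and to a fresh state only if none does.
a: 0a undefined. 0a->0: no, aaaa/a meet in 0. Open state 1: 0a->1.
b: 0b undefined. 0b->0: ok.
aa: 1a undefined. 1a->0: no, aaaa/baab meet in 0. 1a->1: no, aaaa/a meet in 1. Open state 2: 1a->2.
ab: 1b undefined. 1b->0: ok.
aaa: 2a undefined. 2a->0: no, aaaa/a meet in 1. 2a->1: ok.
baab: 2b undefined. 2b->0: ok.
All examples now run through 3 states with every (state, symbol) defined. Accept strings end in {2}, Reject strings end in {0,1}; accept={2}.

states=3 start=0 accept={2} delta: 0a->1 0b->0 1a->2 1b->0 2a->1 2b->0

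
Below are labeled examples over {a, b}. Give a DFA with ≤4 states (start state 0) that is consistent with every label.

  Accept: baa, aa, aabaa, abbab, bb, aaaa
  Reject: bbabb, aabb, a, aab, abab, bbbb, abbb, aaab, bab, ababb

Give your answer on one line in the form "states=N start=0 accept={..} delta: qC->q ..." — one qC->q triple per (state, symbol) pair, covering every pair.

states=3 start=0 accept={2} delta: 0a->1 0b->1 1a->2 1b->2 2a->2 2b->0

Grow the machine one transition at a time. Run the examples from 0; the earliest place one falls off (shortest prefix, ties alphabetical) gets sent to the lowest-numbered state that keeps every Accept/Reject pair distinguishable — a pair clashes when both reach the same state with identical unread suffix — and to a fresh state only if none does.
a: 0a undefined. 0a->0: no, aa/a meet in 0. Open state 1: 0a->1.
b: 0b undefined. 0b->0: no, bb/bbbb meet in 0. 0b->1: ok.
aa: 1a undefined. 1a->0: no, baa/a meet in 1. 1a->1: no, baa/a meet in 1. Open state 2: 1a->2.
ab: 1b undefined. 1b->0: no, abbab/aab meet in 2 with "b" left. 1b->1: no, abbab/aab meet in 2 with "b" left. 1b->2: ok.
aaa: 2a undefined. 2a->0: no, aa/bbabb meet in 2. 2a->1: no, baa/a meet in 1. 2a->2: ok.
aab: 2b undefined. 2b->0: ok.
All examples now run through 3 states with every (state, symbol) defined. Accept strings end in {2}, Reject strings end in {0,1}; accept={2}.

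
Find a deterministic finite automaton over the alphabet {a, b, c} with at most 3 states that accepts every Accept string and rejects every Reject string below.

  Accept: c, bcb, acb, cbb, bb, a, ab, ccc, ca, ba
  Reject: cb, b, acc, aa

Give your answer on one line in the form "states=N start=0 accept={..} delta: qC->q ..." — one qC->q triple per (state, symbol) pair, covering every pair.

states=3 start=0 accept={0,1} delta: 0a->1 0b->2 0c->0 1a->2 1b->0 1c->2 2a->0 2b->0 2c->2

State merging on the prefix tree: take the shortest (then alphabetical) example prefix whose next move is undefined and point that move at state 0, else 1, else 2, ...; a target is out if some Accept/Reject pair would then sit in one state with the same input left (inseparable). If every existing state is out, open a new one.
a: 0a undefined. 0a->0: no, acb/cb meet in 0 with "cb" left. Open state 1: 0a->1.
b: 0b undefined. 0b->0: no, bcb/cb meet in 0 with "cb" left. 0b->1: no, a/b meet in 1. Open state 2: 0b->2.
c: 0c undefined. 0c->0: ok.
aa: 1a undefined. 1a->0: no, c/aa meet in 0. 1a->1: no, a/aa meet in 1. 1a->2: ok.
ab: 1b undefined. 1b->0: ok.
ac: 1c undefined. 1c->0: no, c/acc meet in 0. 1c->1: no, a/acc meet in 1. 1c->2: ok.
ba: 2a undefined. 2a->0: ok.
bb: 2b undefined. 2b->0: ok.
bc: 2c undefined. 2c->0: no, c/acc meet in 0. 2c->1: no, a/acc meet in 1. 2c->2: ok.
All examples now run through 3 states with every (state, symbol) defined. Accept strings end in {0,1}, Reject strings end in {2}; accept={0,1}.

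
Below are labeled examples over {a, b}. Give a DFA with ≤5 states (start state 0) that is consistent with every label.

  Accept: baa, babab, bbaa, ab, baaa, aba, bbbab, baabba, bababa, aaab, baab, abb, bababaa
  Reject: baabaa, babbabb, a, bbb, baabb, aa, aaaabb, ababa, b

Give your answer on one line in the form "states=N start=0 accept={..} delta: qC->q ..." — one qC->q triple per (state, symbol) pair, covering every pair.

states=5 start=0 accept={3,4} delta: 0a->1 0b->2 1a->0 1b->3 2a->3 2b->2 3a->3 3b->4 4a->1 4b->2

State merging on the prefix tree: take the shortest (then alphabetical) example prefix whose next move is undefined and point that move at state 0, else 1, else 2, ...; a target is out if some Accept/Reject pair would then sit in one state with the same input left (inseparable). If every existing state is out, open a new one.
a: 0a undefined. 0a->0: no, ab/b meet in 0 with "b" left. Open state 1: 0a->1.
b: 0b undefined. 0b->0: no, baa/aa meet in 1 with "a" left. 0b->1: no, abb/bbb meet in 1 with "bb" left. Open state 2: 0b->2.
aa: 1a undefined. 1a->0: ok.
ab: 1b undefined. 1b->0: no, ab/aa meet in 0. 1b->1: no, ab/a meet in 1. 1b->2: no, ab/b meet in 2. Open state 3: 1b->3.
ba: 2a undefined. 2a->0: no, baa/a meet in 1. 2a->1: no, baa/baabaa meet in 0. 2a->2: no, baa/b meet in 2. 2a->3: ok.
bb: 2b undefined. 2b->0: no, bbaa/aa meet in 0. 2b->1: no, bbaa/a meet in 1. 2b->2: ok.
aba: 3a undefined. 3a->0: no, baa/baabaa meet in 0. 3a->1: no, baa/a meet in 1. 3a->2: no, baa/baabaa meet in 2. 3a->3: ok.
abb: 3b undefined. 3b->0: no, bbbab/baabaa meet in 0. 3b->1: no, baa/babbabb meet in 3. 3b->2: no, baa/baabaa meet in 3. 3b->3: no, baa/baabaa meet in 3. Open state 4: 3b->4.
baba: 4a undefined. 4a->0: no, babab/bbb meet in 2. 4a->1: ok.
babb: 4b undefined. 4b->0: no, bbbab/babbabb meet in 4. 4b->1: no, baabba/baabaa meet in 0. 4b->2: ok.
All examples now run through 5 states with every (state, symbol) defined. Accept strings end in {3,4}, Reject strings end in {0,1,2}; accept={3,4}.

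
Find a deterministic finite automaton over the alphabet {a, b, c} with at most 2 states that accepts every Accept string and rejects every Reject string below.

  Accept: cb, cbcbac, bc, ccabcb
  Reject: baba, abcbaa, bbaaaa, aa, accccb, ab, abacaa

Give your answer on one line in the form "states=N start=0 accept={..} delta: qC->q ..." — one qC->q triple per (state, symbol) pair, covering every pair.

states=2 start=0 accept={1} delta: 0a->0 0b->0 0c->1 1a->0 1b->1 1c->0

Grow the machine one transition at a time. Run the examples from 0; the earliest place one falls off (shortest prefix, ties alphabetical) gets sent to the lowest-numbered state that keeps every Accept/Reject pair distinguishable — a pair clashes when both reach the same state with identical unread suffix — and to a fresh state only if none does.
a: 0a undefined. 0a->0: ok.
b: 0b undefined. 0b->0: ok.
c: 0c undefined. 0c->0: no, cb/baba meet in 0. Open state 1: 0c->1.
cb: 1b undefined. 1b->0: no, cb/baba meet in 0. 1b->1: ok.
cc: 1c undefined. 1c->0: ok.
abaca: 1a undefined. 1a->0: ok.
All examples now run through 2 states with every (state, symbol) defined. Accept strings end in {1}, Reject strings end in {0}; accept={1}.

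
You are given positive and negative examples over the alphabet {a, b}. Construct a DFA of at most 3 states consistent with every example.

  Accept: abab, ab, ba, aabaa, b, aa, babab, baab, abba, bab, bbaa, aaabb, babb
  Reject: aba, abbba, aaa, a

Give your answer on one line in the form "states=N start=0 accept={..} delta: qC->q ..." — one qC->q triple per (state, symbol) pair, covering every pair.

states=3 start=0 accept={0,2} delta: 0a->1 0b->2 1a->0 1b->0 2a->2 2b->0

State merging on the prefix tree: take the shortest (then alphabetical) example prefix whose next move is undefined and point that move at state 0, else 1, else 2, ...; a target is out if some Accept/Reject pair would then sit in one state with the same input left (inseparable). If every existing state is out, open a new one.
a: 0a undefined. 0a->0: no, ba/aba meet in 0 with "ba" left. Open state 1: 0a->1.
b: 0b undefined. 0b->0: no, ba/a meet in 1. 0b->1: no, b/a meet in 1. Open state 2: 0b->2.
aa: 1a undefined. 1a->0: ok.
ab: 1b undefined. 1b->0: ok.
ba: 2a undefined. 2a->0: no, aabaa/aba meet in 1. 2a->1: no, ba/aba meet in 1. 2a->2: ok.
bb: 2b undefined. 2b->0: ok.
All examples now run through 3 states with every (state, symbol) defined. Accept strings end in {0,2}, Reject strings end in {1}; accept={0,2}.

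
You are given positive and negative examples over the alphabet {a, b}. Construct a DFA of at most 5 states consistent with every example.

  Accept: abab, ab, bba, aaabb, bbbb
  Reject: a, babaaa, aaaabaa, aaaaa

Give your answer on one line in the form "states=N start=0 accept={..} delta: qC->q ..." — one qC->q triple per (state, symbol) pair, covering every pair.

State merging on the prefix tree: take the shortest (then alphabetical) example prefix whose next move is undefined and point that move at state 0, else 1, else 2, ...; a target is out if some Accept/Reject pair would then sit in one state with the same input left (inseparable). If every existing state is out, open a new one.
a: 0a undefined. 0a->0: ok.
b: 0b undefined. 0b->0: no, abab/a meet in 0. Open state 1: 0b->1.
ba: 1a undefined. 1a->0: ok.
bb: 1b undefined. 1b->0: no, bba/a meet in 0. 1b->1: no, bba/a meet in 0. Open state 2: 1b->2.
bba: 2a undefined. 2a->0: no, bba/a meet in 0. 2a->1: ok.
bbb: 2b undefined. 2b->0: ok.
All examples now run through 3 states with every (state, symbol) defined. Accept strings end in {1,2}, Reject strings end in {0}; accept={1,2}.

states=3 start=0 accept={1,2} delta: 0a->0 0b->1 1a->0 1b->2 2a->1 2b->0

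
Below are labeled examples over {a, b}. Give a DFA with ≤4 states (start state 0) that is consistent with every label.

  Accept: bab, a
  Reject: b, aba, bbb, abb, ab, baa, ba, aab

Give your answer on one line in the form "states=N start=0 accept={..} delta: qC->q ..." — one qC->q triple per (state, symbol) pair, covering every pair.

states=3 start=0 accept={0} delta: 0a->0 0b->1 1a->2 1b->1 2a->1 2b->0

State merging on the prefix tree: take the shortest (then alphabetical) example prefix whose next move is undefined and point that move at state 0, else 1, else 2, ...; a target is out if some Accept/Reject pair would then sit in one state with the same input left (inseparable). If every existing state is out, open a new one.
a: 0a undefined. 0a->0: ok.
b: 0b undefined. 0b->0: no, bab/b meet in 0. Open state 1: 0b->1.
ba: 1a undefined. 1a->0: no, bab/b meet in 1. 1a->1: no, bab/abb meet in 1 with "b" left. Open state 2: 1a->2.
bb: 1b undefined. 1b->0: no, a/abb meet in 0. 1b->1: ok.
baa: 2a undefined. 2a->0: no, a/baa meet in 0. 2a->1: ok.
bab: 2b undefined. 2b->0: ok.
All examples now run through 3 states with every (state, symbol) defined. Accept strings end in {0}, Reject strings end in {1,2}; accept={0}.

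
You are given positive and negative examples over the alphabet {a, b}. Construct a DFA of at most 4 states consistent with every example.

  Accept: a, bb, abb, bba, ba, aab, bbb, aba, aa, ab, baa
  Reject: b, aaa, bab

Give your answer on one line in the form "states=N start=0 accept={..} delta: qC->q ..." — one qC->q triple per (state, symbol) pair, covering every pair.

Fold the examples into a partial DFA from state 0: repeatedly fix the first undefined (state, symbol) met by the shortest-then-alphabetical prefix, trying targets in increasing order and rejecting any under which an Accept and a Reject string meet in one state with the same remainder; add a state when all current targets are rejected. Accepting states are where Accept strings end.
a: 0a undefined. 0a->0: no, a/aaa meet in 0. Open state 1: 0a->1.
b: 0b undefined. 0b->0: no, bb/b meet in 0. 0b->1: no, a/b meet in 1. Open state 2: 0b->2.
aa: 1a undefined. 1a->0: no, a/aaa meet in 1. 1a->1: no, a/aaa meet in 1. 1a->2: no, ba/aaa meet in 2 with "a" left. Open state 3: 1a->3.
ab: 1b undefined. 1b->0: no, abb/b meet in 2. 1b->1: ok.
ba: 2a undefined. 2a->0: ok.
bb: 2b undefined. 2b->0: no, bbb/b meet in 2. 2b->1: ok.
aaa: 3a undefined. 3a->0: no, ba/aaa meet in 0. 3a->1: no, a/aaa meet in 1. 3a->2: ok.
aab: 3b undefined. 3b->0: ok.
All examples now run through 4 states with every (state, symbol) defined. Accept strings end in {0,1,3}, Reject strings end in {2}; accept={0,1,3}.

states=4 start=0 accept={0,1,3} delta: 0a->1 0b->2 1a->3 1b->1 2a->0 2b->1 3a->2 3b->0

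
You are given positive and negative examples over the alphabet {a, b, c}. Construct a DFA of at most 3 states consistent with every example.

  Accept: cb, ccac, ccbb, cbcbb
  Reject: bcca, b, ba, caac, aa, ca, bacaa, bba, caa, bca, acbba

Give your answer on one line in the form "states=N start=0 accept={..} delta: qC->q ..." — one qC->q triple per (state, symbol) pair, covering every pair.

states=3 start=0 accept={2} delta: 0a->0 0b->0 0c->1 1a->0 1b->2 1c->2 2a->1 2b->2 2c->1

Fold the examples into a partial DFA from state 0: repeatedly fix the first undefined (state, symbol) met by the shortest-then-alphabetical prefix, trying targets in increasing order and rejecting any under which an Accept and a Reject string meet in one state with the same remainder; add a state when all current targets are rejected. Accepting states are where Accept strings end.
a: 0a undefined. 0a->0: ok.
b: 0b undefined. 0b->0: ok.
c: 0c undefined. 0c->0: no, cb/bcca meet in 0. Open state 1: 0c->1.
ca: 1a undefined. 1a->0: ok.
cb: 1b undefined. 1b->0: no, cb/b meet in 0. 1b->1: no, cb/caac meet in 1. Open state 2: 1b->2.
cc: 1c undefined. 1c->0: no, ccac/caac meet in 1. 1c->1: no, ccac/caac meet in 1. 1c->2: ok.
cbc: 2c undefined. 2c->0: no, cbcbb/b meet in 0. 2c->1: ok.
cca: 2a undefined. 2a->0: no, ccac/caac meet in 1. 2a->1: ok.
ccb: 2b undefined. 2b->0: no, ccbb/b meet in 0. 2b->1: no, cbcbb/bcca meet in 1. 2b->2: ok.
All examples now run through 3 states with every (state, symbol) defined. Accept strings end in {2}, Reject strings end in {0,1}; accept={2}.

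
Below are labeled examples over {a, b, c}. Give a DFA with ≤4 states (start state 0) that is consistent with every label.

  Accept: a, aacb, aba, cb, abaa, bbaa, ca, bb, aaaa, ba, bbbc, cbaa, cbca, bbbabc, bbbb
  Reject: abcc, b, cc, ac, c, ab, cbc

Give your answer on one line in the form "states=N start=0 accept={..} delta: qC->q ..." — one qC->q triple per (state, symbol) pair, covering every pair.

states=4 start=0 accept={0,2} delta: 0a->0 0b->1 0c->1 1a->0 1b->2 1c->1 2a->0 2b->3 2c->1 3a->2 3b->0 3c->0

Grow the machine one transition at a time. Run the examples from 0; the earliest place one falls off (shortest prefix, ties alphabetical) gets sent to the lowest-numbered state that keeps every Accept/Reject pair distinguishable — a pair clashes when both reach the same state with identical unread suffix — and to a fresh state only if none does.
a: 0a undefined. 0a->0: ok.
b: 0b undefined. 0b->0: no, a/b meet in 0. Open state 1: 0b->1.
c: 0c undefined. 0c->0: no, a/cc meet in 0. 0c->1: ok.
ba: 1a undefined. 1a->0: ok.
bb: 1b undefined. 1b->0: no, bbbc/cc meet in 1 with "c" left. 1b->1: no, aacb/b meet in 1. Open state 2: 1b->2.
cc: 1c undefined. 1c->0: no, a/cc meet in 0. 1c->1: ok.
bba: 2a undefined. 2a->0: ok.
bbb: 2b undefined. 2b->0: no, bbbc/abcc meet in 1. 2b->1: no, bbbc/abcc meet in 1. 2b->2: no, bbbc/cbc meet in 2 with "c" left. Open state 3: 2b->3.
cbc: 2c undefined. 2c->0: no, a/cbc meet in 0. 2c->1: ok.
bbba: 3a undefined. 3a->0: no, bbbabc/abcc meet in 1. 3a->1: no, bbbabc/abcc meet in 1. 3a->2: ok.
bbbb: 3b undefined. 3b->0: ok.
bbbc: 3c undefined. 3c->0: ok.
All examples now run through 4 states with every (state, symbol) defined. Accept strings end in {0,2}, Reject strings end in {1}; accept={0,2}.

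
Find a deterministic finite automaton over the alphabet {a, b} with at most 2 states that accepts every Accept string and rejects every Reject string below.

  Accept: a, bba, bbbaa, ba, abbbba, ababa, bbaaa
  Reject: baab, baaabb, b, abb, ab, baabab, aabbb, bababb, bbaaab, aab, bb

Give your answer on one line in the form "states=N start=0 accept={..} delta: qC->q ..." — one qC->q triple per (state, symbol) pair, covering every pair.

Fold the examples into a partial DFA from state 0: repeatedly fix the first undefined (state, symbol) met by the shortest-then-alphabetical prefix, trying targets in increasing order and rejecting any under which an Accept and a Reject string meet in one state with the same remainder; add a state when all current targets are rejected. Accepting states are where Accept strings end.
a: 0a undefined. 0a->0: ok.
b: 0b undefined. 0b->0: no, a/baab meet in 0. Open state 1: 0b->1.
ba: 1a undefined. 1a->0: ok.
bb: 1b undefined. 1b->0: no, a/baaabb meet in 0. 1b->1: ok.
All examples now run through 2 states with every (state, symbol) defined. Accept strings end in {0}, Reject strings end in {1}; accept={0}.

states=2 start=0 accept={0} delta: 0a->0 0b->1 1a->0 1b->1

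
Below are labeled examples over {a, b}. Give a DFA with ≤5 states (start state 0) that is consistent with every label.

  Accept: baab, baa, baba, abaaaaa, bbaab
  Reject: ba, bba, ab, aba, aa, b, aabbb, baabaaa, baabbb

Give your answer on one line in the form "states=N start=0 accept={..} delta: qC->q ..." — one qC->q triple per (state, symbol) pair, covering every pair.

Fold the examples into a partial DFA from state 0: repeatedly fix the first undefined (state, symbol) met by the shortest-then-alphabetical prefix, trying targets in increasing order and rejecting any under which an Accept and a Reject string meet in one state with the same remainder; add a state when all current targets are rejected. Accepting states are where Accept strings end.
a: 0a undefined. 0a->0: ok.
b: 0b undefined. 0b->0: no, baab/ba meet in 0. Open state 1: 0b->1.
ba: 1a undefined. 1a->0: no, baab/ab meet in 1. 1a->1: no, baa/ba meet in 1. Open state 2: 1a->2.
bb: 1b undefined. 1b->0: no, bbaab/ab meet in 1. 1b->1: ok.
baa: 2a undefined. 2a->0: no, baab/ab meet in 1. 2a->1: no, baab/ab meet in 1. 2a->2: no, baa/ba meet in 2. Open state 3: 2a->3.
bab: 2b undefined. 2b->0: no, baba/aa meet in 0. 2b->1: no, baba/ba meet in 2. 2b->2: ok.
baab: 3b undefined. 3b->0: no, baab/aa meet in 0. 3b->1: no, baab/ab meet in 1. 3b->2: no, baab/ba meet in 2. 3b->3: no, baab/baabbb meet in 3. Open state 4: 3b->4.
abaaa: 3a undefined. 3a->0: no, abaaaaa/aa meet in 0. 3a->1: ok.
baaba: 4a undefined. 4a->0: ok.
baabb: 4b undefined. 4b->0: ok.
All examples now run through 5 states with every (state, symbol) defined. Accept strings end in {3,4}, Reject strings end in {0,1,2}; accept={3,4}.

states=5 start=0 accept={3,4} delta: 0a->0 0b->1 1a->2 1b->1 2a->3 2b->2 3a->1 3b->4 4a->0 4b->0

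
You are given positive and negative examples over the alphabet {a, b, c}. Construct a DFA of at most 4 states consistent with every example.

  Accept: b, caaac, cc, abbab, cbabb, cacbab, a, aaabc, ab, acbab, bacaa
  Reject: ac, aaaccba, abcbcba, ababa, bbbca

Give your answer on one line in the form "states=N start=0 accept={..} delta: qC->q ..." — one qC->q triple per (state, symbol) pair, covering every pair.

states=4 start=0 accept={0,1,3} delta: 0a->0 0b->1 0c->2 1a->1 1b->2 1c->1 2a->2 2b->3 2c->1 3a->2 3b->0 3c->2

State merging on the prefix tree: take the shortest (then alphabetical) example prefix whose next move is undefined and point that move at state 0, else 1, else 2, ...; a target is out if some Accept/Reject pair would then sit in one state with the same input left (inseparable). If every existing state is out, open a new one.
a: 0a undefined. 0a->0: ok.
b: 0b undefined. 0b->0: no, b/ababa meet in 0. Open state 1: 0b->1.
c: 0c undefined. 0c->0: no, caaac/ac meet in 0. 0c->1: no, b/ac meet in 1. Open state 2: 0c->2.
ba: 1a undefined. 1a->0: no, a/ababa meet in 0. 1a->1: ok.
bb: 1b undefined. 1b->0: no, a/ababa meet in 0. 1b->1: no, b/ababa meet in 1. 1b->2: ok.
ca: 2a undefined. 2a->0: no, caaac/ac meet in 2. 2a->1: no, b/ababa meet in 1. 2a->2: ok.
cb: 2b undefined. 2b->0: no, cbabb/ac meet in 2. 2b->1: no, acbab/ac meet in 2. 2b->2: no, abbab/ac meet in 2. Open state 3: 2b->3.
cc: 2c undefined. 2c->0: no, b/aaaccba meet in 1. 2c->1: ok.
abc: 1c undefined. 1c->0: no, b/abcbcba meet in 1. 1c->1: ok.
cba: 3a undefined. 3a->0: no, cbabb/ac meet in 2. 3a->1: no, acbab/ac meet in 2. 3a->2: ok.
bbbc: 3c undefined. 3c->0: no, a/bbbca meet in 0. 3c->1: no, b/bbbca meet in 1. 3c->2: ok.
cbabb: 3b undefined. 3b->0: ok.
All examples now run through 4 states with every (state, symbol) defined. Accept strings end in {0,1,3}, Reject strings end in {2}; accept={0,1,3}.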